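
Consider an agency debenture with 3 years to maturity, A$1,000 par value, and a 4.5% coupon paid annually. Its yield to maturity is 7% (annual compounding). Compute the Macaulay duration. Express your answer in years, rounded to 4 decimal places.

2.8679 years

Periodic yield y = 0.07. Discount each cash flow and weight by its year:
  t   CF        PV=CF/(1+0.07)^t    t·PV
  1        45.00        42.0561        42.0561
  2        45.00        39.3047        78.6095
  3     1,045.00       853.0313     2,559.0938
  Σ                    934.3921     2,679.7594
Price P = Σ PV = 934.3921.
Macaulay duration = Σ(t·PV) / P = 2,679.7594 / 934.3921 = 2.86792 years.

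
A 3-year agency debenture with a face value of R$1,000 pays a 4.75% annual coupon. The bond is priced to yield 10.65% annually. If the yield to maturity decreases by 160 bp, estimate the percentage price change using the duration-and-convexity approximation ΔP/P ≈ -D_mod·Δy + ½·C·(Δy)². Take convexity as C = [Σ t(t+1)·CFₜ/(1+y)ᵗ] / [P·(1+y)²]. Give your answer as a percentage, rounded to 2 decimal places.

With y = 0.1065:
  t   CF        PV=CF/(1+0.1065)^t    t·PV        t(t+1)·PV
  1        47.50        42.9282        42.9282          85.8563
  2        47.50        38.7963        77.5927         232.7780
  3     1,047.50       773.2141     2,319.6424       9,278.5695
  Σ                    854.9386     2,440.1632       9,597.2038
P = 854.9386; D_Mac = 2.85420 yrs; D_mod = 2.57948 yrs; C = 9.16868.
Duration effect: -2.57948 × (-0.016) = +0.041272
Convexity effect: 0.5 × 9.16868 × (-0.016)² = +0.0011736
ΔP/P ≈ +0.041272 + 0.0011736 = +0.042445 = +4.2445%.

+4.24%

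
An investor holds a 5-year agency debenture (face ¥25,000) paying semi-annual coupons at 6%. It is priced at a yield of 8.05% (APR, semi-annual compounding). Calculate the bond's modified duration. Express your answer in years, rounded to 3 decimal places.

4.192 years

Periodic yield y = 0.04025. First find Macaulay duration:
  t   CF        PV=CF/(1+0.04025)^t    t·PV
  1       750.00       720.9805       720.9805
  2       750.00       693.0839     1,386.1678
  3       750.00       666.2667     1,998.8000
  4       750.00       640.4871     2,561.9483
  5       750.00       615.7049     3,078.5247
  6       750.00       591.8817     3,551.2902
  7       750.00       568.9803     3,982.8618
  8       750.00       546.9649     4,375.7193
  9       750.00       525.8014     4,732.2127
  10   25,750.00    17,354.0158   173,540.1581
  Σ                 22,924.1672   199,928.6634
P = 22,924.1672; Macaulay duration = 199,928.6634 / 22,924.1672 = 8.72131 half-year periods = 4.36065 years.
Modified duration = D_Mac / (1 + y) = 4.36065 / 1.04025 = 4.19193 years.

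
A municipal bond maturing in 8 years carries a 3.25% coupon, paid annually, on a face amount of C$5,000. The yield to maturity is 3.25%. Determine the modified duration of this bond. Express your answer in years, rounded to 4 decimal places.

6.9462 years

Periodic yield y = 0.0325. First find Macaulay duration:
  t   CF        PV=CF/(1+0.0325)^t    t·PV
  1       162.50       157.3850       157.3850
  2       162.50       152.4310       304.8620
  3       162.50       147.6329       442.8987
  4       162.50       142.9859       571.9435
  5       162.50       138.4851       692.4255
  6       162.50       134.1260       804.7561
  7       162.50       129.9041       909.3289
  8     5,162.50     3,997.0500    31,976.4001
  Σ                  5,000.0000    35,859.9997
P = 5,000.0000; Macaulay duration = 35,859.9997 / 5,000.0000 = 7.17200 years.
Modified duration = D_Mac / (1 + y) = 7.17200 / 1.0325 = 6.94625 years.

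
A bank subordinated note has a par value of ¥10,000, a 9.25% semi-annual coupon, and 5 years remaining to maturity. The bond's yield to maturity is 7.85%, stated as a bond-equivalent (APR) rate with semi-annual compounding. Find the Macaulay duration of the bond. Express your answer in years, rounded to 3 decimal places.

4.142 years

Periodic yield y = 0.03925. Discount each cash flow and weight by its period:
  t   CF        PV=CF/(1+0.03925)^t    t·PV
  1       462.50       445.0325       445.0325
  2       462.50       428.2247       856.4493
  3       462.50       412.0516     1,236.1549
  4       462.50       396.4894     1,585.9577
  5       462.50       381.5150     1,907.5748
  6       462.50       367.1060     2,202.6363
  7       462.50       353.2413     2,472.6893
  8       462.50       339.9002     2,719.2019
  9       462.50       327.0630     2,943.5672
  10   10,462.50     7,119.2647    71,192.6468
  Σ                 10,569.8884    87,561.9106
Price P = Σ PV = 10,569.8884.
Macaulay duration = Σ(t·PV) / P = 87,561.9106 / 10,569.8884 = 8.28409 half-year periods.
In years: 8.28409 / 2 = 4.14205 years.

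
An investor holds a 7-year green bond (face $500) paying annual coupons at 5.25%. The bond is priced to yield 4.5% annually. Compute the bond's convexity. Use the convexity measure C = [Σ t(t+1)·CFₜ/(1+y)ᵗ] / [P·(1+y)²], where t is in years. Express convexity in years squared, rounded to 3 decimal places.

42.173

With y = 0.045:
  t   CF        PV=CF/(1+0.045)^t    t·PV        t(t+1)·PV
  1        26.25        25.1196        25.1196          50.2392
  2        26.25        24.0379        48.0758         144.2275
  3        26.25        23.0028        69.0084         276.0334
  4        26.25        22.0122        88.0489         440.2447
  5        26.25        21.0643       105.3217         631.9302
  6        26.25        20.1573       120.9436         846.6051
  7       526.25       386.7035     2,706.9243      21,655.3946
  Σ                    522.0976     3,163.4423      24,044.6747
P = 522.0976.
Convexity = Σ t(t+1)·PV / [P·(1+y)²] = 24,044.6747 / (522.0976 × 1.092025) = 42.17301.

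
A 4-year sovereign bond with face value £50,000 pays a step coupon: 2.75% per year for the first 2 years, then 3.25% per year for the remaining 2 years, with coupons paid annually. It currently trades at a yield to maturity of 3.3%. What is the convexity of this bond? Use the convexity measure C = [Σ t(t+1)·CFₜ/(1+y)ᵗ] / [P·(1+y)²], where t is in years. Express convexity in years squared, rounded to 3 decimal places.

17.723

With y = 0.033:
  t   CF        PV=CF/(1+0.033)^t    t·PV        t(t+1)·PV
  1     1,375.00     1,331.0745     1,331.0745       2,662.1491
  2     1,375.00     1,288.5523     2,577.1046       7,731.3139
  3     1,625.00     1,474.1864     4,422.5592      17,690.2368
  4    51,625.00    45,337.6263   181,350.5053     906,752.5263
  Σ                 49,431.4396   189,681.2436     934,836.2261
P = 49,431.4396.
Convexity = Σ t(t+1)·PV / [P·(1+y)²] = 934,836.2261 / (49,431.4396 × 1.067089) = 17.72277.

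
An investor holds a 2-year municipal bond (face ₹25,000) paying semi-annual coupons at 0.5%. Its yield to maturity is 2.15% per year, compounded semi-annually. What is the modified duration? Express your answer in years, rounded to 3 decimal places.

1.971 years

Periodic yield y = 0.01075. First find Macaulay duration:
  t   CF        PV=CF/(1+0.01075)^t    t·PV
  1        62.50        61.8353        61.8353
  2        62.50        61.1776       122.3552
  3        62.50        60.5269       181.5808
  4    25,062.50    24,013.1642    96,052.6567
  Σ                 24,196.7040    96,418.4280
P = 24,196.7040; Macaulay duration = 96,418.4280 / 24,196.7040 = 3.98478 half-year periods = 1.99239 years.
Modified duration = D_Mac / (1 + y) = 1.99239 / 1.01075 = 1.97120 years.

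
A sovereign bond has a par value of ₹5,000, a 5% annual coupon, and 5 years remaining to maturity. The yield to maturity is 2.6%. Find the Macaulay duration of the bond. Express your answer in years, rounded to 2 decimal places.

Periodic yield y = 0.026. Discount each cash flow and weight by its year:
  t   CF        PV=CF/(1+0.026)^t    t·PV
  1       250.00       243.6647       243.6647
  2       250.00       237.4900       474.9800
  3       250.00       231.4717       694.4151
  4       250.00       225.6060       902.4238
  5     5,250.00     4,617.6658    23,088.3291
  Σ                  5,555.8982    25,403.8127
Price P = Σ PV = 5,555.8982.
Macaulay duration = Σ(t·PV) / P = 25,403.8127 / 5,555.8982 = 4.57240 years.

4.57 years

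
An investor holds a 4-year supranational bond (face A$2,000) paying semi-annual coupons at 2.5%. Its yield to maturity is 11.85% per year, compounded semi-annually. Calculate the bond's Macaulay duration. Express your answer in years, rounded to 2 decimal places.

Periodic yield y = 0.05925. Discount each cash flow and weight by its period:
  t   CF        PV=CF/(1+0.05925)^t    t·PV
  1        25.00        23.6016        23.6016
  2        25.00        22.2814        44.5629
  3        25.00        21.0351        63.1053
  4        25.00        19.8585        79.4339
  5        25.00        18.7477        93.7384
  6        25.00        17.6990       106.1941
  7        25.00        16.7090       116.9631
  8     2,025.00     1,277.7246    10,221.7966
  Σ                  1,417.6569    10,749.3959
Price P = Σ PV = 1,417.6569.
Macaulay duration = Σ(t·PV) / P = 10,749.3959 / 1,417.6569 = 7.58251 half-year periods.
In years: 7.58251 / 2 = 3.79125 years.

3.79 years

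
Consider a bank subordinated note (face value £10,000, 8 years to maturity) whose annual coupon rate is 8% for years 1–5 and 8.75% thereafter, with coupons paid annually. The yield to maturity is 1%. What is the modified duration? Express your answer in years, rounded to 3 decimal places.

6.524 years

Periodic yield y = 0.01. First find Macaulay duration:
  t   CF        PV=CF/(1+0.01)^t    t·PV
  1       800.00       792.0792       792.0792
  2       800.00       784.2368     1,568.4737
  3       800.00       776.4721     2,329.4164
  4       800.00       768.7843     3,075.1371
  5       800.00       761.1726     3,805.8628
  6       875.00       824.2896     4,945.7375
  7       875.00       816.1283     5,712.8981
  8    10,875.00    10,042.8800    80,343.0404
  Σ                 15,566.0429   102,572.6450
P = 15,566.0429; Macaulay duration = 102,572.6450 / 15,566.0429 = 6.58951 years.
Modified duration = D_Mac / (1 + y) = 6.58951 / 1.01 = 6.52427 years.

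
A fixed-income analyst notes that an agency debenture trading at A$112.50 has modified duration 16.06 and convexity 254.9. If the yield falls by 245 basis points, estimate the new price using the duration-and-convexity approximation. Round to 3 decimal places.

Duration effect: -D_mod·Δy = -16.06 × (-0.0245) = +0.393470
Convexity effect: ½·C·(Δy)² = 0.5 × 254.9 × (-0.0245)² = +0.0765018625
ΔP/P ≈ +0.393470 + 0.0765018625 = +0.4699718625
New price ≈ 112.50 × (1 + 0.4699718625) = 165.37183453125.

A$165.372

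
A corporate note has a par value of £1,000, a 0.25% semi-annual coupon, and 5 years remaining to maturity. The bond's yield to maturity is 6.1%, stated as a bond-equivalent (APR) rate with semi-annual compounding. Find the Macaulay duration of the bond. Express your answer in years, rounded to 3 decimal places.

Periodic yield y = 0.0305. Discount each cash flow and weight by its period:
  t   CF        PV=CF/(1+0.0305)^t    t·PV
  1         1.25         1.2130         1.2130
  2         1.25         1.1771         2.3542
  3         1.25         1.1423         3.4268
  4         1.25         1.1085         4.4338
  5         1.25         1.0756         5.3782
  6         1.25         1.0438         6.2629
  7         1.25         1.0129         7.0904
  8         1.25         0.9829         7.8635
  9         1.25         0.9538         8.5846
  10    1,001.25       741.4170     7,414.1705
  Σ                    751.1270     7,460.7779
Price P = Σ PV = 751.1270.
Macaulay duration = Σ(t·PV) / P = 7,460.7779 / 751.1270 = 9.93278 half-year periods.
In years: 9.93278 / 2 = 4.96639 years.

4.966 years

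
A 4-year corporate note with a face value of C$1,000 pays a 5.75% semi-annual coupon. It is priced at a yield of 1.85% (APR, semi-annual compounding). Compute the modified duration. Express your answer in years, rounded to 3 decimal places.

Periodic yield y = 0.00925. First find Macaulay duration:
  t   CF        PV=CF/(1+0.00925)^t    t·PV
  1        28.75        28.4865        28.4865
  2        28.75        28.2254        56.4508
  3        28.75        27.9667        83.9002
  4        28.75        27.7104       110.8416
  5        28.75        27.4564       137.2821
  6        28.75        27.2048       163.2287
  7        28.75        26.9554       188.6881
  8     1,028.75       955.6960     7,645.5683
  Σ                  1,149.7017     8,414.4464
P = 1,149.7017; Macaulay duration = 8,414.4464 / 1,149.7017 = 7.31881 half-year periods = 3.65940 years.
Modified duration = D_Mac / (1 + y) = 3.65940 / 1.00925 = 3.62586 years.

3.626 years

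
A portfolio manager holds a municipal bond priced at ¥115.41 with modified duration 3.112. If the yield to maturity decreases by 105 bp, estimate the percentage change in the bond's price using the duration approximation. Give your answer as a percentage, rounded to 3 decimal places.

Duration approximation: ΔP/P ≈ -D_mod · Δy = -3.112 × (-0.0105) = +0.032676.
As a percentage: +3.2676%.

+3.268%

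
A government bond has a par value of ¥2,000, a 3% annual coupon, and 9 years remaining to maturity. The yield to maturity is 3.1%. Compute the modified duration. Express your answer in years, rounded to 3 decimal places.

7.774 years

Periodic yield y = 0.031. First find Macaulay duration:
  t   CF        PV=CF/(1+0.031)^t    t·PV
  1        60.00        58.1959        58.1959
  2        60.00        56.4461       112.8922
  3        60.00        54.7489       164.2466
  4        60.00        53.1027       212.4108
  5        60.00        51.5060       257.5301
  6        60.00        49.9573       299.7440
  7        60.00        48.4552       339.1866
  8        60.00        46.9983       375.9862
  9     2,060.00     1,565.0897    14,085.8073
  Σ                  1,984.5001    15,905.9997
P = 1,984.5001; Macaulay duration = 15,905.9997 / 1,984.5001 = 8.01512 years.
Modified duration = D_Mac / (1 + y) = 8.01512 / 1.031 = 7.77412 years.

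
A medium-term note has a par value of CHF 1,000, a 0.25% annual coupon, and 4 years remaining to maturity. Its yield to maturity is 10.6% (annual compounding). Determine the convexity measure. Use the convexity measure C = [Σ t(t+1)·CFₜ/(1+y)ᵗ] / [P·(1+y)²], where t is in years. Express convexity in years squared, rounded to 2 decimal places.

16.25

With y = 0.106:
  t   CF        PV=CF/(1+0.106)^t    t·PV        t(t+1)·PV
  1         2.50         2.2604         2.2604           4.5208
  2         2.50         2.0438         4.0875          12.2626
  3         2.50         1.8479         5.5437          22.1746
  4     1,002.50       669.9831     2,679.9326      13,399.6628
  Σ                    676.1352     2,691.8241      13,438.6207
P = 676.1352.
Convexity = Σ t(t+1)·PV / [P·(1+y)²] = 13,438.6207 / (676.1352 × 1.223236) = 16.24841.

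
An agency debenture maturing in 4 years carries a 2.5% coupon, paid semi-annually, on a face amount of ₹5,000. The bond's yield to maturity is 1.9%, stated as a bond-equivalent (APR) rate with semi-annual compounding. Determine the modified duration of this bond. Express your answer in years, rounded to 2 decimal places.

Periodic yield y = 0.0095. First find Macaulay duration:
  t   CF        PV=CF/(1+0.0095)^t    t·PV
  1        62.50        61.9118        61.9118
  2        62.50        61.3292       122.6584
  3        62.50        60.7521       182.2562
  4        62.50        60.1804       240.7214
  5        62.50        59.6140       298.0701
  6        62.50        59.0530       354.3181
  7        62.50        58.4973       409.4810
  8     5,062.50     4,693.6905    37,549.5241
  Σ                  5,115.0283    39,218.9412
P = 5,115.0283; Macaulay duration = 39,218.9412 / 5,115.0283 = 7.66739 half-year periods = 3.83370 years.
Modified duration = D_Mac / (1 + y) = 3.83370 / 1.0095 = 3.79762 years.

3.80 years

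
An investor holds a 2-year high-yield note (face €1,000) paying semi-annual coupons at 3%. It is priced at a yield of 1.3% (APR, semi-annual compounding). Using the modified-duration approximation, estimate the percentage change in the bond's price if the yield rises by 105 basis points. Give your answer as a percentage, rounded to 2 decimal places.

Periodic yield y = 0.0065. Modified duration first:
  t   CF        PV=CF/(1+0.0065)^t    t·PV
  1        15.00        14.9031        14.9031
  2        15.00        14.8069        29.6138
  3        15.00        14.7113        44.1338
  4     1,015.00       989.0333     3,956.1333
  Σ                  1,033.4546     4,044.7840
P = 1,033.4546; D_Mac = 3.91385 half-year periods = 1.95692 yrs; D_mod = 1.95692/(1+0.0065) = 1.94429 yrs.
ΔP/P ≈ -D_mod · Δy = -1.94429 × (+0.0105) = -0.020415 = -2.0415%.

-2.04%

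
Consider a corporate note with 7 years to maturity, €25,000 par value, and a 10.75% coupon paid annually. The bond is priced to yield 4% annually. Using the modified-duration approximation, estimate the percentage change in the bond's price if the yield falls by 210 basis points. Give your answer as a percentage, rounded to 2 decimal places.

Periodic yield y = 0.04. Modified duration first:
  t   CF        PV=CF/(1+0.04)^t    t·PV
  1     2,687.50     2,584.1346     2,584.1346
  2     2,687.50     2,484.7448     4,969.4896
  3     2,687.50     2,389.1777     7,167.5331
  4     2,687.50     2,297.2863     9,189.1451
  5     2,687.50     2,208.9291    11,044.6455
  6     2,687.50     2,123.9703    12,743.8217
  7    27,687.50    21,040.2245   147,281.5712
  Σ                 35,128.4673   194,980.3409
P = 35,128.4673; D_Mac = 5.55049 yrs; D_mod = 5.55049/(1+0.04) = 5.33701 yrs.
ΔP/P ≈ -D_mod · Δy = -5.33701 × (-0.021) = +0.112077 = +11.2077%.

+11.21%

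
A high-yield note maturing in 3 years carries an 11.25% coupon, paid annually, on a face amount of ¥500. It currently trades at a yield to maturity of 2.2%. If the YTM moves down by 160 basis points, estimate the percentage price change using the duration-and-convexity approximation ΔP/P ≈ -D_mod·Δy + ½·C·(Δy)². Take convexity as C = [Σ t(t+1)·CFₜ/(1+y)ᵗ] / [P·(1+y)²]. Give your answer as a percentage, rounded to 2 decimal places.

With y = 0.022:
  t   CF        PV=CF/(1+0.022)^t    t·PV        t(t+1)·PV
  1        56.25        55.0391        55.0391         110.0783
  2        56.25        53.8543       107.7087         323.1261
  3       556.25       521.0955     1,563.2865       6,253.1462
  Σ                    629.9890     1,726.0344       6,686.3505
P = 629.9890; D_Mac = 2.73978 yrs; D_mod = 2.68081 yrs; C = 10.16142.
Duration effect: -2.68081 × (-0.016) = +0.042893
Convexity effect: 0.5 × 10.16142 × (-0.016)² = +0.0013007
ΔP/P ≈ +0.042893 + 0.0013007 = +0.044194 = +4.4194%.

+4.42%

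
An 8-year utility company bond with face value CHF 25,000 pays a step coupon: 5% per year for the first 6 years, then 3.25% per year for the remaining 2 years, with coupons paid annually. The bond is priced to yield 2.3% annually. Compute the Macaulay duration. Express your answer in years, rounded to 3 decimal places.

6.890 years

Periodic yield y = 0.023. Discount each cash flow and weight by its year:
  t   CF        PV=CF/(1+0.023)^t    t·PV
  1     1,250.00     1,221.8964     1,221.8964
  2     1,250.00     1,194.4246     2,388.8492
  3     1,250.00     1,167.5705     3,502.7115
  4     1,250.00     1,141.3201     4,565.2805
  5     1,250.00     1,115.6600     5,578.2998
  6     1,250.00     1,090.5767     6,543.4601
  7       812.50       692.9373     4,850.5610
  8    25,812.50    21,519.1444   172,153.1550
  Σ                 29,143.5299   200,804.2136
Price P = Σ PV = 29,143.5299.
Macaulay duration = Σ(t·PV) / P = 200,804.2136 / 29,143.5299 = 6.89018 years.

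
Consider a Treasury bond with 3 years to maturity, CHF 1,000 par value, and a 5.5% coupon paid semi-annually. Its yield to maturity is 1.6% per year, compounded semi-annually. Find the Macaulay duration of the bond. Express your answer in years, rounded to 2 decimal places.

Periodic yield y = 0.008. Discount each cash flow and weight by its period:
  t   CF        PV=CF/(1+0.008)^t    t·PV
  1        27.50        27.2817        27.2817
  2        27.50        27.0652        54.1304
  3        27.50        26.8504        80.5513
  4        27.50        26.6373       106.5493
  5        27.50        26.4259       132.1296
  6     1,027.50       979.5320     5,877.1921
  Σ                  1,113.7926     6,277.8344
Price P = Σ PV = 1,113.7926.
Macaulay duration = Σ(t·PV) / P = 6,277.8344 / 1,113.7926 = 5.63645 half-year periods.
In years: 5.63645 / 2 = 2.81822 years.

2.82 years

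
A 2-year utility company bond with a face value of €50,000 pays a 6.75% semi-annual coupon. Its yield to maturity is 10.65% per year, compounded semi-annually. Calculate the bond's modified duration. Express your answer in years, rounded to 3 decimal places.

Periodic yield y = 0.05325. First find Macaulay duration:
  t   CF        PV=CF/(1+0.05325)^t    t·PV
  1     1,687.50     1,602.1837     1,602.1837
  2     1,687.50     1,521.1808     3,042.3617
  3     1,687.50     1,444.2733     4,332.8199
  4    51,687.50    42,001.0024   168,004.0097
  Σ                 46,568.6403   176,981.3749
P = 46,568.6403; Macaulay duration = 176,981.3749 / 46,568.6403 = 3.80044 half-year periods = 1.90022 years.
Modified duration = D_Mac / (1 + y) = 1.90022 / 1.05325 = 1.80415 years.

1.804 years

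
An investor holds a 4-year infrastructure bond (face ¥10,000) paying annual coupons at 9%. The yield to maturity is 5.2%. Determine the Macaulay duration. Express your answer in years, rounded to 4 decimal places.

3.5621 years

Periodic yield y = 0.052. Discount each cash flow and weight by its year:
  t   CF        PV=CF/(1+0.052)^t    t·PV
  1       900.00       855.5133       855.5133
  2       900.00       813.2256     1,626.4512
  3       900.00       773.0281     2,319.0843
  4    10,900.00     8,899.4576    35,597.8304
  Σ                 11,341.2246    40,398.8792
Price P = Σ PV = 11,341.2246.
Macaulay duration = Σ(t·PV) / P = 40,398.8792 / 11,341.2246 = 3.56213 years.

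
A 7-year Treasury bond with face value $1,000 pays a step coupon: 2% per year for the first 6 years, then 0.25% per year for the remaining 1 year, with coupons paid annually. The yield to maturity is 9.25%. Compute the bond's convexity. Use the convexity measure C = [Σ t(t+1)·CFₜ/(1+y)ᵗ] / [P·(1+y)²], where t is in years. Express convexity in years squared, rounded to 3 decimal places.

42.247

With y = 0.0925:
  t   CF        PV=CF/(1+0.0925)^t    t·PV        t(t+1)·PV
  1        20.00        18.3066        18.3066          36.6133
  2        20.00        16.7566        33.5133         100.5399
  3        20.00        15.3379        46.0137         184.0547
  4        20.00        14.0393        56.1570         280.7852
  5        20.00        12.8506        64.2529         385.5174
  6        20.00        11.7625        70.5753         494.0269
  7     1,002.50       539.6774     3,777.7421      30,221.9365
  Σ                    628.7310     4,066.5609      31,703.4739
P = 628.7310.
Convexity = Σ t(t+1)·PV / [P·(1+y)²] = 31,703.4739 / (628.7310 × 1.193556) = 42.24731.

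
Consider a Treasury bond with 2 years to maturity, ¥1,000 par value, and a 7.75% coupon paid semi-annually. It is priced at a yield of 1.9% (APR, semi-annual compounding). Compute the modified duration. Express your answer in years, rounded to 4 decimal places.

1.8794 years

Periodic yield y = 0.0095. First find Macaulay duration:
  t   CF        PV=CF/(1+0.0095)^t    t·PV
  1        38.75        38.3853        38.3853
  2        38.75        38.0241        76.0482
  3        38.75        37.6663       112.9988
  4     1,038.75     1,000.1975     4,000.7898
  Σ                  1,114.2732     4,228.2222
P = 1,114.2732; Macaulay duration = 4,228.2222 / 1,114.2732 = 3.79460 half-year periods = 1.89730 years.
Modified duration = D_Mac / (1 + y) = 1.89730 / 1.0095 = 1.87945 years.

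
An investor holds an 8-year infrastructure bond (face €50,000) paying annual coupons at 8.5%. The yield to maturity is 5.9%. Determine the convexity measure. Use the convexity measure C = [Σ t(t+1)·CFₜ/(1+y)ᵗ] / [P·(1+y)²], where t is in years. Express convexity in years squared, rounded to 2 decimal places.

With y = 0.059:
  t   CF        PV=CF/(1+0.059)^t    t·PV        t(t+1)·PV
  1     4,250.00     4,013.2200     4,013.2200       8,026.4400
  2     4,250.00     3,789.6317     7,579.2635      22,737.7905
  3     4,250.00     3,578.5002    10,735.5007      42,942.0028
  4     4,250.00     3,379.1315    13,516.5259      67,582.6295
  5     4,250.00     3,190.8701    15,954.3507      95,726.1041
  6     4,250.00     3,013.0974    18,078.5843     126,550.0904
  7     4,250.00     2,845.2289    19,916.6022     159,332.8177
  8    54,250.00    34,295.0991   274,360.7925   2,469,247.1324
  Σ                 58,104.7789   364,154.8398   2,992,145.0074
P = 58,104.7789.
Convexity = Σ t(t+1)·PV / [P·(1+y)²] = 2,992,145.0074 / (58,104.7789 × 1.121481) = 45.91757.

45.92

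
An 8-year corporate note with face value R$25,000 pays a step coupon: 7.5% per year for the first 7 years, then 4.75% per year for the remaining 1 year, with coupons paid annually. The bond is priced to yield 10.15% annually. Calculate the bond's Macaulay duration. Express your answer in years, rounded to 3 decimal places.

6.119 years

Periodic yield y = 0.1015. Discount each cash flow and weight by its year:
  t   CF        PV=CF/(1+0.1015)^t    t·PV
  1     1,875.00     1,702.2242     1,702.2242
  2     1,875.00     1,545.3693     3,090.7385
  3     1,875.00     1,402.9680     4,208.9040
  4     1,875.00     1,273.6886     5,094.7545
  5     1,875.00     1,156.3219     5,781.6097
  6     1,875.00     1,049.7703     6,298.6215
  7     1,875.00       953.0370     6,671.2590
  8    26,187.50    12,084.2034    96,673.6276
  Σ                 21,167.5828   129,521.7390
Price P = Σ PV = 21,167.5828.
Macaulay duration = Σ(t·PV) / P = 129,521.7390 / 21,167.5828 = 6.11887 years.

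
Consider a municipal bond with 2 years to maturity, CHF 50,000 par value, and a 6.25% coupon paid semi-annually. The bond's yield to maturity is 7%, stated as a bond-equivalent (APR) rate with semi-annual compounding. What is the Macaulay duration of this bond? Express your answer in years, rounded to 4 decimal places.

1.9102 years

Periodic yield y = 0.035. Discount each cash flow and weight by its period:
  t   CF        PV=CF/(1+0.035)^t    t·PV
  1     1,562.50     1,509.6618     1,509.6618
  2     1,562.50     1,458.6105     2,917.2209
  3     1,562.50     1,409.2855     4,227.8564
  4    51,562.50    44,933.7399   179,734.9595
  Σ                 49,311.2976   188,389.6987
Price P = Σ PV = 49,311.2976.
Macaulay duration = Σ(t·PV) / P = 188,389.6987 / 49,311.2976 = 3.82042 half-year periods.
In years: 3.82042 / 2 = 1.91021 years.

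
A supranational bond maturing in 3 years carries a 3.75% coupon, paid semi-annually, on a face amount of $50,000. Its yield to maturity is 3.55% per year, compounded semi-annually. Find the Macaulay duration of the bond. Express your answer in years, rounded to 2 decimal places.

Periodic yield y = 0.01775. Discount each cash flow and weight by its period:
  t   CF        PV=CF/(1+0.01775)^t    t·PV
  1       937.50       921.1496       921.1496
  2       937.50       905.0843     1,810.1687
  3       937.50       889.2993     2,667.8979
  4       937.50       873.7895     3,495.1581
  5       937.50       858.5503     4,292.7513
  6    50,937.50    45,834.3377   275,006.0259
  Σ                 50,282.2107   288,193.1514
Price P = Σ PV = 50,282.2107.
Macaulay duration = Σ(t·PV) / P = 288,193.1514 / 50,282.2107 = 5.73151 half-year periods.
In years: 5.73151 / 2 = 2.86576 years.

2.87 years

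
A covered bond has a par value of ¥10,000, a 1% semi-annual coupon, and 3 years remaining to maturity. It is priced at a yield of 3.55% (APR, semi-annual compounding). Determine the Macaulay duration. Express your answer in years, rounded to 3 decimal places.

Periodic yield y = 0.01775. Discount each cash flow and weight by its period:
  t   CF        PV=CF/(1+0.01775)^t    t·PV
  1        50.00        49.1280        49.1280
  2        50.00        48.2712        96.5423
  3        50.00        47.4293       142.2879
  4        50.00        46.6021       186.4084
  5        50.00        45.7893       228.9467
  6    10,050.00     9,043.1429    54,258.8576
  Σ                  9,280.3628    54,962.1710
Price P = Σ PV = 9,280.3628.
Macaulay duration = Σ(t·PV) / P = 54,962.1710 / 9,280.3628 = 5.92242 half-year periods.
In years: 5.92242 / 2 = 2.96121 years.

2.961 years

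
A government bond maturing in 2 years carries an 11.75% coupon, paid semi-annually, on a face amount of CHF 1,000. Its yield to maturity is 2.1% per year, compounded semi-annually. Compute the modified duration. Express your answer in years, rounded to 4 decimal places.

1.8349 years

Periodic yield y = 0.0105. First find Macaulay duration:
  t   CF        PV=CF/(1+0.0105)^t    t·PV
  1        58.75        58.1395        58.1395
  2        58.75        57.5354       115.0708
  3        58.75        56.9376       170.8127
  4     1,058.75     1,015.4257     4,061.7028
  Σ                  1,188.0382     4,405.7259
P = 1,188.0382; Macaulay duration = 4,405.7259 / 1,188.0382 = 3.70840 half-year periods = 1.85420 years.
Modified duration = D_Mac / (1 + y) = 1.85420 / 1.0105 = 1.83494 years.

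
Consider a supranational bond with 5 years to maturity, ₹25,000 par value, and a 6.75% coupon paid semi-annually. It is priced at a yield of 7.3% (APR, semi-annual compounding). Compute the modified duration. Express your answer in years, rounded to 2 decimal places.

Periodic yield y = 0.0365. First find Macaulay duration:
  t   CF        PV=CF/(1+0.0365)^t    t·PV
  1       843.75       814.0376       814.0376
  2       843.75       785.3716     1,570.7431
  3       843.75       757.7150     2,273.1449
  4       843.75       731.0323     2,924.1292
  5       843.75       705.2892     3,526.4462
  6       843.75       680.4527     4,082.7163
  7       843.75       656.4908     4,595.4356
  8       843.75       633.3727     5,066.9815
  9       843.75       611.0687     5,499.6182
  10   25,843.75    18,057.7014   180,577.0138
  Σ                 24,432.5319   210,930.2663
P = 24,432.5319; Macaulay duration = 210,930.2663 / 24,432.5319 = 8.63317 half-year periods = 4.31659 years.
Modified duration = D_Mac / (1 + y) = 4.31659 / 1.0365 = 4.16458 years.

4.16 years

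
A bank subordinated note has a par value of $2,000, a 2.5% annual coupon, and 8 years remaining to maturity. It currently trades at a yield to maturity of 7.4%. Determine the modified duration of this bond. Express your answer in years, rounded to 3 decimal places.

Periodic yield y = 0.074. First find Macaulay duration:
  t   CF        PV=CF/(1+0.074)^t    t·PV
  1        50.00        46.5549        46.5549
  2        50.00        43.3472        86.6945
  3        50.00        40.3606       121.0817
  4        50.00        37.5797       150.3187
  5        50.00        34.9904       174.9519
  6        50.00        32.5795       195.4770
  7        50.00        30.3347       212.3431
  8     2,050.00     1,158.0295     9,264.2357
  Σ                  1,423.7765    10,251.6574
P = 1,423.7765; Macaulay duration = 10,251.6574 / 1,423.7765 = 7.20033 years.
Modified duration = D_Mac / (1 + y) = 7.20033 / 1.074 = 6.70422 years.

6.704 years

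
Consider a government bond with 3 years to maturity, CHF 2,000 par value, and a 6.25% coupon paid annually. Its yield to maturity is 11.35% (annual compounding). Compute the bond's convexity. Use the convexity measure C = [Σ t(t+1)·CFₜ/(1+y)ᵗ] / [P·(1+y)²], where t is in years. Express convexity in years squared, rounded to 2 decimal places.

With y = 0.1135:
  t   CF        PV=CF/(1+0.1135)^t    t·PV        t(t+1)·PV
  1       125.00       112.2586       112.2586         224.5173
  2       125.00       100.8160       201.6321         604.8962
  3     2,125.00     1,539.1760     4,617.5279      18,470.1115
  Σ                  1,752.2506     4,931.4186      19,299.5249
P = 1,752.2506.
Convexity = Σ t(t+1)·PV / [P·(1+y)²] = 19,299.5249 / (1,752.2506 × 1.239882) = 8.88321.

8.88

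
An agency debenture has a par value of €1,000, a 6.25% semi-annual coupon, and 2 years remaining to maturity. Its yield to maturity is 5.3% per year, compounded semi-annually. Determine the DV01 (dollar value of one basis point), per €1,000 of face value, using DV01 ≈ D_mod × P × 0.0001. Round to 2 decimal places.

Periodic yield y = 0.0265.
  t   CF        PV=CF/(1+0.0265)^t    t·PV
  1        31.25        30.4433        30.4433
  2        31.25        29.6573        59.3147
  3        31.25        28.8917        86.6751
  4     1,031.25       928.8127     3,715.2508
  Σ                  1,017.8050     3,891.6838
P = 1,017.8050; D_Mac = 3.82360 half-year periods = 1.91180 yrs; D_mod = 1.86245 yrs.
DV01 ≈ 1.86245 × 1,017.8050 × 0.0001 = 0.189561.

€0.19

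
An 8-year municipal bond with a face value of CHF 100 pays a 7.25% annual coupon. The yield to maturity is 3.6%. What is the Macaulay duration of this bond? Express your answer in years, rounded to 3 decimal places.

Periodic yield y = 0.036. Discount each cash flow and weight by its year:
  t   CF        PV=CF/(1+0.036)^t    t·PV
  1         7.25         6.9981         6.9981
  2         7.25         6.7549        13.5098
  3         7.25         6.5202        19.5605
  4         7.25         6.2936        25.1744
  5         7.25         6.0749        30.3745
  6         7.25         5.8638        35.1828
  7         7.25         5.6600        39.6203
  8       107.25        80.8201       646.5606
  Σ                    124.9856       816.9810
Price P = Σ PV = 124.9856.
Macaulay duration = Σ(t·PV) / P = 816.9810 / 124.9856 = 6.53660 years.

6.537 years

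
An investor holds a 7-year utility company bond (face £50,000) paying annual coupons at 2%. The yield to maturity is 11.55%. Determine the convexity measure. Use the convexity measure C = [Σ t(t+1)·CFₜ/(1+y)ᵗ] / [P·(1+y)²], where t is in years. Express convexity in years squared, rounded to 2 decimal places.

40.23

With y = 0.1155:
  t   CF        PV=CF/(1+0.1155)^t    t·PV        t(t+1)·PV
  1     1,000.00       896.4590       896.4590       1,792.9180
  2     1,000.00       803.6387     1,607.2774       4,821.8323
  3     1,000.00       720.4291     2,161.2874       8,645.1498
  4     1,000.00       645.8352     2,583.3407      12,916.7037
  5     1,000.00       578.9648     2,894.8238      17,368.9427
  6     1,000.00       519.0182     3,114.1089      21,798.7626
  7    51,000.00    23,729.2031   166,104.4218   1,328,835.3744
  Σ                 27,893.5481   179,361.7191   1,396,179.6834
P = 27,893.5481.
Convexity = Σ t(t+1)·PV / [P·(1+y)²] = 1,396,179.6834 / (27,893.5481 × 1.244340) = 40.22522.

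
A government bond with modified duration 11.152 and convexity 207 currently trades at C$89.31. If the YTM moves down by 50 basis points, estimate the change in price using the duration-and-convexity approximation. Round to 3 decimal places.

Duration effect: -D_mod·Δy = -11.152 × (-0.005) = +0.055760
Convexity effect: ½·C·(Δy)² = 0.5 × 207 × (-0.005)² = +0.0025875
ΔP/P ≈ +0.055760 + 0.0025875 = +0.0583475
ΔP ≈ 89.31 × (+0.0583475) = +5.211015225.

+C$5.211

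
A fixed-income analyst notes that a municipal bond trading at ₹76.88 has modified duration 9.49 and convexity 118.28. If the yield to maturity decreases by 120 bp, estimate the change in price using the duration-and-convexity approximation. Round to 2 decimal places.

Duration effect: -D_mod·Δy = -9.49 × (-0.012) = +0.113880
Convexity effect: ½·C·(Δy)² = 0.5 × 118.28 × (-0.012)² = +0.00851616
ΔP/P ≈ +0.113880 + 0.00851616 = +0.12239616
ΔP ≈ 76.88 × (+0.12239616) = +9.4098167808.

+₹9.41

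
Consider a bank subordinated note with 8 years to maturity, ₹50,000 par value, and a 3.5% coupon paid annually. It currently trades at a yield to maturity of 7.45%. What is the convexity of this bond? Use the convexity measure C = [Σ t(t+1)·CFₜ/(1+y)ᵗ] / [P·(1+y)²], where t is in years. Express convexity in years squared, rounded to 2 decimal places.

51.78

With y = 0.0745:
  t   CF        PV=CF/(1+0.0745)^t    t·PV        t(t+1)·PV
  1     1,750.00     1,628.6645     1,628.6645       3,257.3290
  2     1,750.00     1,515.7417     3,031.4835       9,094.4504
  3     1,750.00     1,410.6484     4,231.9453      16,927.7811
  4     1,750.00     1,312.8417     5,251.3669      26,256.8344
  5     1,750.00     1,221.8164     6,109.0820      36,654.4919
  6     1,750.00     1,137.1023     6,822.6137      47,758.2957
  7     1,750.00     1,058.2618     7,407.8324      59,262.6595
  8    51,750.00    29,124.5347   232,996.2775   2,096,966.4975
  Σ                 38,409.6115   267,479.2657   2,296,178.3395
P = 38,409.6115.
Convexity = Σ t(t+1)·PV / [P·(1+y)²] = 2,296,178.3395 / (38,409.6115 × 1.154550) = 51.77890.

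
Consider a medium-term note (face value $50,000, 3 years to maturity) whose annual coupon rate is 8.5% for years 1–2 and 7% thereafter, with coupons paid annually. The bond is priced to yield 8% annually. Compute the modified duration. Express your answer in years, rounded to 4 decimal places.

Periodic yield y = 0.08. First find Macaulay duration:
  t   CF        PV=CF/(1+0.08)^t    t·PV
  1     4,250.00     3,935.1852     3,935.1852
  2     4,250.00     3,643.6900     7,287.3800
  3    53,500.00    42,470.0249   127,410.0747
  Σ                 50,048.9001   138,632.6398
P = 50,048.9001; Macaulay duration = 138,632.6398 / 50,048.9001 = 2.76994 years.
Modified duration = D_Mac / (1 + y) = 2.76994 / 1.08 = 2.56476 years.

2.5648 years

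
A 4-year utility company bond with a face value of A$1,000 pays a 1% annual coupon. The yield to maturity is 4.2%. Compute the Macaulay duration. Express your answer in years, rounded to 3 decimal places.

3.937 years

Periodic yield y = 0.042. Discount each cash flow and weight by its year:
  t   CF        PV=CF/(1+0.042)^t    t·PV
  1        10.00         9.5969         9.5969
  2        10.00         9.2101        18.4202
  3        10.00         8.8389        26.5166
  4     1,010.00       856.7429     3,426.9715
  Σ                    884.3888     3,481.5052
Price P = Σ PV = 884.3888.
Macaulay duration = Σ(t·PV) / P = 3,481.5052 / 884.3888 = 3.93662 years.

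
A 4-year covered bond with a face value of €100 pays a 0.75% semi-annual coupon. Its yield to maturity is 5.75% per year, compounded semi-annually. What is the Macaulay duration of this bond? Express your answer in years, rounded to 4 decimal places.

Periodic yield y = 0.02875. Discount each cash flow and weight by its period:
  t   CF        PV=CF/(1+0.02875)^t    t·PV
  1        0.375         0.3645         0.3645
  2        0.375         0.3543         0.7087
  3        0.375         0.3444         1.0333
  4        0.375         0.3348         1.3392
  5        0.375         0.3254         1.6272
  6        0.375         0.3164         1.8981
  7        0.375         0.3075         2.1526
  8      100.375        80.0105       640.0837
  Σ                     82.3579       649.2073
Price P = Σ PV = 82.3579.
Macaulay duration = Σ(t·PV) / P = 649.2073 / 82.3579 = 7.88276 half-year periods.
In years: 7.88276 / 2 = 3.94138 years.

3.9414 years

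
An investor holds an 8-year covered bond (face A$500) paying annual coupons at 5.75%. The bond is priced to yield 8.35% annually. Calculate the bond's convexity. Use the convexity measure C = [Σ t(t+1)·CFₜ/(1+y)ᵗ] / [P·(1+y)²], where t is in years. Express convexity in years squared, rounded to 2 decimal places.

46.31

With y = 0.0835:
  t   CF        PV=CF/(1+0.0835)^t    t·PV        t(t+1)·PV
  1        28.75        26.5344        26.5344          53.0688
  2        28.75        24.4895        48.9790         146.9370
  3        28.75        22.6022        67.8067         271.2266
  4        28.75        20.8604        83.4415         417.2076
  5        28.75        19.2528        96.2639         577.5832
  6        28.75        17.7691       106.6143         746.3004
  7        28.75        16.3997       114.7978         918.3822
  8       528.75       278.3678     2,226.9427      20,042.4843
  Σ                    426.2758     2,771.3802      23,173.1900
P = 426.2758.
Convexity = Σ t(t+1)·PV / [P·(1+y)²] = 23,173.1900 / (426.2758 × 1.173972) = 46.30600.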